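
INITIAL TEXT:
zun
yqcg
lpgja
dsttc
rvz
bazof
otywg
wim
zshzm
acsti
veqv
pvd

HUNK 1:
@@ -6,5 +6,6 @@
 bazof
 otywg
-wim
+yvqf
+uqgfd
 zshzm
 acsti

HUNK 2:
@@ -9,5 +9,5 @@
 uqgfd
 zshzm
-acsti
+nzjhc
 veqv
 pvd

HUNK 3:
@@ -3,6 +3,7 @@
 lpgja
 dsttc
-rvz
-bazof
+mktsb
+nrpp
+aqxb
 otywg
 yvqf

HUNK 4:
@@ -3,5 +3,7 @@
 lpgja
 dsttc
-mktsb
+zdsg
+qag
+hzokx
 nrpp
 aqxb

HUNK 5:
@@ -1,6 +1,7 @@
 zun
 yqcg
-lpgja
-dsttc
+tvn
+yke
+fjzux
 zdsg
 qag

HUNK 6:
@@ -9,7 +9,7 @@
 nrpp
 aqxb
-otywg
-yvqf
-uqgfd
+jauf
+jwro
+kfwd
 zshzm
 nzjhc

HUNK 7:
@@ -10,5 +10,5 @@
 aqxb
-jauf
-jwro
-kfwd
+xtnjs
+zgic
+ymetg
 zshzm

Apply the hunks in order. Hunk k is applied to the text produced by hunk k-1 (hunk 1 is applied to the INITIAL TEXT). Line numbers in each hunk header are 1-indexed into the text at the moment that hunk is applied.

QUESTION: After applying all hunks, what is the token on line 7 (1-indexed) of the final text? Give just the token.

Hunk 1: at line 6 remove [wim] add [yvqf,uqgfd] -> 13 lines: zun yqcg lpgja dsttc rvz bazof otywg yvqf uqgfd zshzm acsti veqv pvd
Hunk 2: at line 9 remove [acsti] add [nzjhc] -> 13 lines: zun yqcg lpgja dsttc rvz bazof otywg yvqf uqgfd zshzm nzjhc veqv pvd
Hunk 3: at line 3 remove [rvz,bazof] add [mktsb,nrpp,aqxb] -> 14 lines: zun yqcg lpgja dsttc mktsb nrpp aqxb otywg yvqf uqgfd zshzm nzjhc veqv pvd
Hunk 4: at line 3 remove [mktsb] add [zdsg,qag,hzokx] -> 16 lines: zun yqcg lpgja dsttc zdsg qag hzokx nrpp aqxb otywg yvqf uqgfd zshzm nzjhc veqv pvd
Hunk 5: at line 1 remove [lpgja,dsttc] add [tvn,yke,fjzux] -> 17 lines: zun yqcg tvn yke fjzux zdsg qag hzokx nrpp aqxb otywg yvqf uqgfd zshzm nzjhc veqv pvd
Hunk 6: at line 9 remove [otywg,yvqf,uqgfd] add [jauf,jwro,kfwd] -> 17 lines: zun yqcg tvn yke fjzux zdsg qag hzokx nrpp aqxb jauf jwro kfwd zshzm nzjhc veqv pvd
Hunk 7: at line 10 remove [jauf,jwro,kfwd] add [xtnjs,zgic,ymetg] -> 17 lines: zun yqcg tvn yke fjzux zdsg qag hzokx nrpp aqxb xtnjs zgic ymetg zshzm nzjhc veqv pvd
Final line 7: qag

Answer: qag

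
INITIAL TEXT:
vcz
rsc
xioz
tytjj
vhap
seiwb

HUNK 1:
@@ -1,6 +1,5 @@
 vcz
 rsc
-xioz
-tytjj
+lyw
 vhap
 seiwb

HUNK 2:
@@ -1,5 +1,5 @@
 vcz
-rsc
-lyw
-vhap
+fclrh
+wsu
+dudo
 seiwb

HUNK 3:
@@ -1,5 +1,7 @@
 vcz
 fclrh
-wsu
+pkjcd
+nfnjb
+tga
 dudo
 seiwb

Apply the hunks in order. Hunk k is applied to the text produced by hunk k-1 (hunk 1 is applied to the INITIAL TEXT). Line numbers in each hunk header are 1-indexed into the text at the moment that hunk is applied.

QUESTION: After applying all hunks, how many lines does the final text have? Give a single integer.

Answer: 7

Derivation:
Hunk 1: at line 1 remove [xioz,tytjj] add [lyw] -> 5 lines: vcz rsc lyw vhap seiwb
Hunk 2: at line 1 remove [rsc,lyw,vhap] add [fclrh,wsu,dudo] -> 5 lines: vcz fclrh wsu dudo seiwb
Hunk 3: at line 1 remove [wsu] add [pkjcd,nfnjb,tga] -> 7 lines: vcz fclrh pkjcd nfnjb tga dudo seiwb
Final line count: 7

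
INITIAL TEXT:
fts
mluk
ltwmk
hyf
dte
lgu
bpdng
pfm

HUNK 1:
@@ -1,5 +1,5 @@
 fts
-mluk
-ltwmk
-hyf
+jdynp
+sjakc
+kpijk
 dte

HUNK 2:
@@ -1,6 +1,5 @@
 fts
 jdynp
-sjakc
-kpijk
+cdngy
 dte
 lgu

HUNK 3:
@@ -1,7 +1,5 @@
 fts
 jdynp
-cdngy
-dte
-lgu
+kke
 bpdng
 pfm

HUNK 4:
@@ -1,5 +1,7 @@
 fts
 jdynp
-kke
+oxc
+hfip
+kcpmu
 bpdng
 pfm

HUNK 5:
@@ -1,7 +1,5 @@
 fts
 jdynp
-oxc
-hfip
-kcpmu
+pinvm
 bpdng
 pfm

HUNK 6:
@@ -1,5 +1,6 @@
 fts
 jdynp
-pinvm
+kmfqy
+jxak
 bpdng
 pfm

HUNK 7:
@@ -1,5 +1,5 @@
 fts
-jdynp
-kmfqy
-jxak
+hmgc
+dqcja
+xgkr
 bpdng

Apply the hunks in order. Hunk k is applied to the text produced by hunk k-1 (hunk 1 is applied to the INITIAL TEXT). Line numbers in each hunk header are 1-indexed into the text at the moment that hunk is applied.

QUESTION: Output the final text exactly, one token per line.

Hunk 1: at line 1 remove [mluk,ltwmk,hyf] add [jdynp,sjakc,kpijk] -> 8 lines: fts jdynp sjakc kpijk dte lgu bpdng pfm
Hunk 2: at line 1 remove [sjakc,kpijk] add [cdngy] -> 7 lines: fts jdynp cdngy dte lgu bpdng pfm
Hunk 3: at line 1 remove [cdngy,dte,lgu] add [kke] -> 5 lines: fts jdynp kke bpdng pfm
Hunk 4: at line 1 remove [kke] add [oxc,hfip,kcpmu] -> 7 lines: fts jdynp oxc hfip kcpmu bpdng pfm
Hunk 5: at line 1 remove [oxc,hfip,kcpmu] add [pinvm] -> 5 lines: fts jdynp pinvm bpdng pfm
Hunk 6: at line 1 remove [pinvm] add [kmfqy,jxak] -> 6 lines: fts jdynp kmfqy jxak bpdng pfm
Hunk 7: at line 1 remove [jdynp,kmfqy,jxak] add [hmgc,dqcja,xgkr] -> 6 lines: fts hmgc dqcja xgkr bpdng pfm

Answer: fts
hmgc
dqcja
xgkr
bpdng
pfm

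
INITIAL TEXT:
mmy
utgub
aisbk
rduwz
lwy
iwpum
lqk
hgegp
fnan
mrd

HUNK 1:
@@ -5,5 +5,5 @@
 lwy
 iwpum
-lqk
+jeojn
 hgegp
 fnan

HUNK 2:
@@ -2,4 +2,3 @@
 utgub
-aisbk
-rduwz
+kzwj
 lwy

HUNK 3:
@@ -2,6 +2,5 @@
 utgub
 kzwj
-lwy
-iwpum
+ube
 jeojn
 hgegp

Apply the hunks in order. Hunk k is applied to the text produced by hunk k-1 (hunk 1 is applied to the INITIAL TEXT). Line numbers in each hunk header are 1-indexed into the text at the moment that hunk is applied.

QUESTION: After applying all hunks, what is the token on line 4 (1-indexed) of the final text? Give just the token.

Answer: ube

Derivation:
Hunk 1: at line 5 remove [lqk] add [jeojn] -> 10 lines: mmy utgub aisbk rduwz lwy iwpum jeojn hgegp fnan mrd
Hunk 2: at line 2 remove [aisbk,rduwz] add [kzwj] -> 9 lines: mmy utgub kzwj lwy iwpum jeojn hgegp fnan mrd
Hunk 3: at line 2 remove [lwy,iwpum] add [ube] -> 8 lines: mmy utgub kzwj ube jeojn hgegp fnan mrd
Final line 4: ube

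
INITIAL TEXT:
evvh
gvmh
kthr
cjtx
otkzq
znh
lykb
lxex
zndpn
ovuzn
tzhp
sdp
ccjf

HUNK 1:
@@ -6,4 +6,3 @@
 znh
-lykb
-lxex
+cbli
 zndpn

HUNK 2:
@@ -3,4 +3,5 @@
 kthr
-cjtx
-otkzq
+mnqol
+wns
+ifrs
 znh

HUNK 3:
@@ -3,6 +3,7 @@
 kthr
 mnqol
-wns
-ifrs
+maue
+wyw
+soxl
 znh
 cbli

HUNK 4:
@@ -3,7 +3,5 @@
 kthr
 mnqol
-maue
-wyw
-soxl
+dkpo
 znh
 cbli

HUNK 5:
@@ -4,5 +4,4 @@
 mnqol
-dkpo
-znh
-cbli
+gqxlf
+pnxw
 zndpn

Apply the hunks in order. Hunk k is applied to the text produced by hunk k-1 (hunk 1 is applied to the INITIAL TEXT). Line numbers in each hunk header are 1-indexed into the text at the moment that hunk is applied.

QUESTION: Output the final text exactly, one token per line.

Hunk 1: at line 6 remove [lykb,lxex] add [cbli] -> 12 lines: evvh gvmh kthr cjtx otkzq znh cbli zndpn ovuzn tzhp sdp ccjf
Hunk 2: at line 3 remove [cjtx,otkzq] add [mnqol,wns,ifrs] -> 13 lines: evvh gvmh kthr mnqol wns ifrs znh cbli zndpn ovuzn tzhp sdp ccjf
Hunk 3: at line 3 remove [wns,ifrs] add [maue,wyw,soxl] -> 14 lines: evvh gvmh kthr mnqol maue wyw soxl znh cbli zndpn ovuzn tzhp sdp ccjf
Hunk 4: at line 3 remove [maue,wyw,soxl] add [dkpo] -> 12 lines: evvh gvmh kthr mnqol dkpo znh cbli zndpn ovuzn tzhp sdp ccjf
Hunk 5: at line 4 remove [dkpo,znh,cbli] add [gqxlf,pnxw] -> 11 lines: evvh gvmh kthr mnqol gqxlf pnxw zndpn ovuzn tzhp sdp ccjf

Answer: evvh
gvmh
kthr
mnqol
gqxlf
pnxw
zndpn
ovuzn
tzhp
sdp
ccjf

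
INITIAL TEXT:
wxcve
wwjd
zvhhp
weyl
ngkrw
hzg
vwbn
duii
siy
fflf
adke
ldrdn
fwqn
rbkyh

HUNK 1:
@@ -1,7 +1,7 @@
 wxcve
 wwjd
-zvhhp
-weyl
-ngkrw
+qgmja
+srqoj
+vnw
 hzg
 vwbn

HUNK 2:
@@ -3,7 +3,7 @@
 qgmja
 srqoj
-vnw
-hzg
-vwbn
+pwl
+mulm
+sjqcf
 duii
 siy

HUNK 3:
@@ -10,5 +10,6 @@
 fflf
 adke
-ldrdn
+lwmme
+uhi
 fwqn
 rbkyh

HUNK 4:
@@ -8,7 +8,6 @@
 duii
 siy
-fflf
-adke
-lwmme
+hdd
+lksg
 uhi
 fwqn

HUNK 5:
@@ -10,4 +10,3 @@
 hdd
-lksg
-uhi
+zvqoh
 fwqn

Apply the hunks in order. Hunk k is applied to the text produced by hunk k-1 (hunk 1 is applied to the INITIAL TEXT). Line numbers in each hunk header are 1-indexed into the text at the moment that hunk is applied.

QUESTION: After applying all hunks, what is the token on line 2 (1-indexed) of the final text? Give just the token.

Hunk 1: at line 1 remove [zvhhp,weyl,ngkrw] add [qgmja,srqoj,vnw] -> 14 lines: wxcve wwjd qgmja srqoj vnw hzg vwbn duii siy fflf adke ldrdn fwqn rbkyh
Hunk 2: at line 3 remove [vnw,hzg,vwbn] add [pwl,mulm,sjqcf] -> 14 lines: wxcve wwjd qgmja srqoj pwl mulm sjqcf duii siy fflf adke ldrdn fwqn rbkyh
Hunk 3: at line 10 remove [ldrdn] add [lwmme,uhi] -> 15 lines: wxcve wwjd qgmja srqoj pwl mulm sjqcf duii siy fflf adke lwmme uhi fwqn rbkyh
Hunk 4: at line 8 remove [fflf,adke,lwmme] add [hdd,lksg] -> 14 lines: wxcve wwjd qgmja srqoj pwl mulm sjqcf duii siy hdd lksg uhi fwqn rbkyh
Hunk 5: at line 10 remove [lksg,uhi] add [zvqoh] -> 13 lines: wxcve wwjd qgmja srqoj pwl mulm sjqcf duii siy hdd zvqoh fwqn rbkyh
Final line 2: wwjd

Answer: wwjd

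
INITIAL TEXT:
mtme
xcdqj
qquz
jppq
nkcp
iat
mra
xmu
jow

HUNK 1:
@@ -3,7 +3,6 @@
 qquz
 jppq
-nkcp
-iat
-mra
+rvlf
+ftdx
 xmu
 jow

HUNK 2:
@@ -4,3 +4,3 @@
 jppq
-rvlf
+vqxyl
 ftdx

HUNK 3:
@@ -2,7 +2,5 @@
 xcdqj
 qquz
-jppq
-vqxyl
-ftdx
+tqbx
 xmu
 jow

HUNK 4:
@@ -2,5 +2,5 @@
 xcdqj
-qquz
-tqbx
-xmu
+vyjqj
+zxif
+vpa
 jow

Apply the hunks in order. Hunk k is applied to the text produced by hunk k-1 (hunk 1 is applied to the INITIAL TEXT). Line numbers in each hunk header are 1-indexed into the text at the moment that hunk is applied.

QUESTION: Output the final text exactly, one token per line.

Hunk 1: at line 3 remove [nkcp,iat,mra] add [rvlf,ftdx] -> 8 lines: mtme xcdqj qquz jppq rvlf ftdx xmu jow
Hunk 2: at line 4 remove [rvlf] add [vqxyl] -> 8 lines: mtme xcdqj qquz jppq vqxyl ftdx xmu jow
Hunk 3: at line 2 remove [jppq,vqxyl,ftdx] add [tqbx] -> 6 lines: mtme xcdqj qquz tqbx xmu jow
Hunk 4: at line 2 remove [qquz,tqbx,xmu] add [vyjqj,zxif,vpa] -> 6 lines: mtme xcdqj vyjqj zxif vpa jow

Answer: mtme
xcdqj
vyjqj
zxif
vpa
jow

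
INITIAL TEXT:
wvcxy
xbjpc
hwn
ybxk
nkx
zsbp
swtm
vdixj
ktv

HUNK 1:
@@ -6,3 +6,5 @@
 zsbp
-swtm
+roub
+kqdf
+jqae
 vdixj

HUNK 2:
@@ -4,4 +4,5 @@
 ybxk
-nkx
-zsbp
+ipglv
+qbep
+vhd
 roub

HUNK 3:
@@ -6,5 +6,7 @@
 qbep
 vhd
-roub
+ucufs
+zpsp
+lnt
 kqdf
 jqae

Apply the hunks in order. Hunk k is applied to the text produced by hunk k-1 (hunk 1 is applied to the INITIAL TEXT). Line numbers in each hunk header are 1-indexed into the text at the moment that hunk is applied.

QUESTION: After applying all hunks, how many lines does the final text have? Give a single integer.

Answer: 14

Derivation:
Hunk 1: at line 6 remove [swtm] add [roub,kqdf,jqae] -> 11 lines: wvcxy xbjpc hwn ybxk nkx zsbp roub kqdf jqae vdixj ktv
Hunk 2: at line 4 remove [nkx,zsbp] add [ipglv,qbep,vhd] -> 12 lines: wvcxy xbjpc hwn ybxk ipglv qbep vhd roub kqdf jqae vdixj ktv
Hunk 3: at line 6 remove [roub] add [ucufs,zpsp,lnt] -> 14 lines: wvcxy xbjpc hwn ybxk ipglv qbep vhd ucufs zpsp lnt kqdf jqae vdixj ktv
Final line count: 14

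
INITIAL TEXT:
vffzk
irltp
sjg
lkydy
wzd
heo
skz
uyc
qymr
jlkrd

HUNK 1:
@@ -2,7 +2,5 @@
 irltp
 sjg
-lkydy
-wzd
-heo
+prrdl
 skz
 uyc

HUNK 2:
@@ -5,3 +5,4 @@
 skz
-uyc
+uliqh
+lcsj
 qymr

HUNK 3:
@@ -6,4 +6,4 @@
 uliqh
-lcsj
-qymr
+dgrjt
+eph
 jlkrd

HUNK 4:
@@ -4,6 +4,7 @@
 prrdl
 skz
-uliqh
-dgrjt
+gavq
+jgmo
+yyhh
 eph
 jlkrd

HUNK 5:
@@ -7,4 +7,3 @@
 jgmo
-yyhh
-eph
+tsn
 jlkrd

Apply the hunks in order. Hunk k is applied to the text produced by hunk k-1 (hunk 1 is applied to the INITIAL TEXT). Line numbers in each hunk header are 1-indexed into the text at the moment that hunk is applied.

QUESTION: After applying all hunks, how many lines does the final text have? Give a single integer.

Answer: 9

Derivation:
Hunk 1: at line 2 remove [lkydy,wzd,heo] add [prrdl] -> 8 lines: vffzk irltp sjg prrdl skz uyc qymr jlkrd
Hunk 2: at line 5 remove [uyc] add [uliqh,lcsj] -> 9 lines: vffzk irltp sjg prrdl skz uliqh lcsj qymr jlkrd
Hunk 3: at line 6 remove [lcsj,qymr] add [dgrjt,eph] -> 9 lines: vffzk irltp sjg prrdl skz uliqh dgrjt eph jlkrd
Hunk 4: at line 4 remove [uliqh,dgrjt] add [gavq,jgmo,yyhh] -> 10 lines: vffzk irltp sjg prrdl skz gavq jgmo yyhh eph jlkrd
Hunk 5: at line 7 remove [yyhh,eph] add [tsn] -> 9 lines: vffzk irltp sjg prrdl skz gavq jgmo tsn jlkrd
Final line count: 9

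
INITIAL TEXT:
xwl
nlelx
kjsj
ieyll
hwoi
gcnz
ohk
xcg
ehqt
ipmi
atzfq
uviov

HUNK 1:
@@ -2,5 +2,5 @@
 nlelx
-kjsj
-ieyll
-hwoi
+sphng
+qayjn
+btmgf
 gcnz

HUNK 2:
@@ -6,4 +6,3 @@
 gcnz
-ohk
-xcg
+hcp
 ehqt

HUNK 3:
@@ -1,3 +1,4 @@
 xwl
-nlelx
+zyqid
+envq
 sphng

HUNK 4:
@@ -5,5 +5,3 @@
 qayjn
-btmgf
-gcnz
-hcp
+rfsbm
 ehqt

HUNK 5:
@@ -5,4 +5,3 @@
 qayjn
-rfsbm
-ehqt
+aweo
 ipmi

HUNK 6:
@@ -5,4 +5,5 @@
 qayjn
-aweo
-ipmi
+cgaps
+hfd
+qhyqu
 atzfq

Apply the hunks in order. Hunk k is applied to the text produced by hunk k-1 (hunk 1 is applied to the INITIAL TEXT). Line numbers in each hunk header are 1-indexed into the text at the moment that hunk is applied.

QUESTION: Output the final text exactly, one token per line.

Answer: xwl
zyqid
envq
sphng
qayjn
cgaps
hfd
qhyqu
atzfq
uviov

Derivation:
Hunk 1: at line 2 remove [kjsj,ieyll,hwoi] add [sphng,qayjn,btmgf] -> 12 lines: xwl nlelx sphng qayjn btmgf gcnz ohk xcg ehqt ipmi atzfq uviov
Hunk 2: at line 6 remove [ohk,xcg] add [hcp] -> 11 lines: xwl nlelx sphng qayjn btmgf gcnz hcp ehqt ipmi atzfq uviov
Hunk 3: at line 1 remove [nlelx] add [zyqid,envq] -> 12 lines: xwl zyqid envq sphng qayjn btmgf gcnz hcp ehqt ipmi atzfq uviov
Hunk 4: at line 5 remove [btmgf,gcnz,hcp] add [rfsbm] -> 10 lines: xwl zyqid envq sphng qayjn rfsbm ehqt ipmi atzfq uviov
Hunk 5: at line 5 remove [rfsbm,ehqt] add [aweo] -> 9 lines: xwl zyqid envq sphng qayjn aweo ipmi atzfq uviov
Hunk 6: at line 5 remove [aweo,ipmi] add [cgaps,hfd,qhyqu] -> 10 lines: xwl zyqid envq sphng qayjn cgaps hfd qhyqu atzfq uviov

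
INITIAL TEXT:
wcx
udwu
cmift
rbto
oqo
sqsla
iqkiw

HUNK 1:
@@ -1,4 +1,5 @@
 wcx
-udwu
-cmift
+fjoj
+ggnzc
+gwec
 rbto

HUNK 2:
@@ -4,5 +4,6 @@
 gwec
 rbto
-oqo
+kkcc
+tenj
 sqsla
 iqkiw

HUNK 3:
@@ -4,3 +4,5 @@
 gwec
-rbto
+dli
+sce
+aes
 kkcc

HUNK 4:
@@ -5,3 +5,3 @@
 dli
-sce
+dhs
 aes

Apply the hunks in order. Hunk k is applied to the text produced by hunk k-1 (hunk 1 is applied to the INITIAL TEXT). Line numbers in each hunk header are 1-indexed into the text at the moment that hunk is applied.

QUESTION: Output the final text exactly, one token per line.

Hunk 1: at line 1 remove [udwu,cmift] add [fjoj,ggnzc,gwec] -> 8 lines: wcx fjoj ggnzc gwec rbto oqo sqsla iqkiw
Hunk 2: at line 4 remove [oqo] add [kkcc,tenj] -> 9 lines: wcx fjoj ggnzc gwec rbto kkcc tenj sqsla iqkiw
Hunk 3: at line 4 remove [rbto] add [dli,sce,aes] -> 11 lines: wcx fjoj ggnzc gwec dli sce aes kkcc tenj sqsla iqkiw
Hunk 4: at line 5 remove [sce] add [dhs] -> 11 lines: wcx fjoj ggnzc gwec dli dhs aes kkcc tenj sqsla iqkiw

Answer: wcx
fjoj
ggnzc
gwec
dli
dhs
aes
kkcc
tenj
sqsla
iqkiw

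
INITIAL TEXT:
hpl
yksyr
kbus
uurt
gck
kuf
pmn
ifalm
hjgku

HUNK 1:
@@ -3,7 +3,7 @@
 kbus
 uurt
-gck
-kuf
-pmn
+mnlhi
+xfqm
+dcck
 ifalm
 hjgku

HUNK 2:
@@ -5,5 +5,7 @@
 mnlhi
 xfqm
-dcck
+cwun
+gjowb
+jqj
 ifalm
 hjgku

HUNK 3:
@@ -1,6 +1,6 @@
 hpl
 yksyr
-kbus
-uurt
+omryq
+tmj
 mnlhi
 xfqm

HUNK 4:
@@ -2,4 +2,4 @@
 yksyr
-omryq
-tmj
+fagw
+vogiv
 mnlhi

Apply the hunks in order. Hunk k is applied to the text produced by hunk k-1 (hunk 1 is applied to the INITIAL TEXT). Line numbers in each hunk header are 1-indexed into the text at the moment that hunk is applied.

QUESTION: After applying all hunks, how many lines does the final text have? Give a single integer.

Hunk 1: at line 3 remove [gck,kuf,pmn] add [mnlhi,xfqm,dcck] -> 9 lines: hpl yksyr kbus uurt mnlhi xfqm dcck ifalm hjgku
Hunk 2: at line 5 remove [dcck] add [cwun,gjowb,jqj] -> 11 lines: hpl yksyr kbus uurt mnlhi xfqm cwun gjowb jqj ifalm hjgku
Hunk 3: at line 1 remove [kbus,uurt] add [omryq,tmj] -> 11 lines: hpl yksyr omryq tmj mnlhi xfqm cwun gjowb jqj ifalm hjgku
Hunk 4: at line 2 remove [omryq,tmj] add [fagw,vogiv] -> 11 lines: hpl yksyr fagw vogiv mnlhi xfqm cwun gjowb jqj ifalm hjgku
Final line count: 11

Answer: 11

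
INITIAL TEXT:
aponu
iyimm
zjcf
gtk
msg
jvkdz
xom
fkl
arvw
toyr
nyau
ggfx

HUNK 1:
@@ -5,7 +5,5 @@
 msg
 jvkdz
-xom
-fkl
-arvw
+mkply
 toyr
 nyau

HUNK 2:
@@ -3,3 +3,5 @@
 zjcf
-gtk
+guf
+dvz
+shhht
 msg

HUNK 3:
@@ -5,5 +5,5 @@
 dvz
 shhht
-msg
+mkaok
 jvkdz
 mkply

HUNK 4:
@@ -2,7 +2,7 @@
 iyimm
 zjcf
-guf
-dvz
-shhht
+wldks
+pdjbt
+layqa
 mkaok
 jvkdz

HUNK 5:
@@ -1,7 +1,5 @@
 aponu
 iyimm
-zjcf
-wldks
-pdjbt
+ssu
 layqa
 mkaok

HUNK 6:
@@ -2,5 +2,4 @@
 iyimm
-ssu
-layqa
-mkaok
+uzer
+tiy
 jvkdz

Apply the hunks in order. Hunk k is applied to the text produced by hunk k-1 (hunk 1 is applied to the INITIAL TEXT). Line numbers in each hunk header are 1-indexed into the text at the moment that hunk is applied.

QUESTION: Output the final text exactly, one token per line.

Answer: aponu
iyimm
uzer
tiy
jvkdz
mkply
toyr
nyau
ggfx

Derivation:
Hunk 1: at line 5 remove [xom,fkl,arvw] add [mkply] -> 10 lines: aponu iyimm zjcf gtk msg jvkdz mkply toyr nyau ggfx
Hunk 2: at line 3 remove [gtk] add [guf,dvz,shhht] -> 12 lines: aponu iyimm zjcf guf dvz shhht msg jvkdz mkply toyr nyau ggfx
Hunk 3: at line 5 remove [msg] add [mkaok] -> 12 lines: aponu iyimm zjcf guf dvz shhht mkaok jvkdz mkply toyr nyau ggfx
Hunk 4: at line 2 remove [guf,dvz,shhht] add [wldks,pdjbt,layqa] -> 12 lines: aponu iyimm zjcf wldks pdjbt layqa mkaok jvkdz mkply toyr nyau ggfx
Hunk 5: at line 1 remove [zjcf,wldks,pdjbt] add [ssu] -> 10 lines: aponu iyimm ssu layqa mkaok jvkdz mkply toyr nyau ggfx
Hunk 6: at line 2 remove [ssu,layqa,mkaok] add [uzer,tiy] -> 9 lines: aponu iyimm uzer tiy jvkdz mkply toyr nyau ggfx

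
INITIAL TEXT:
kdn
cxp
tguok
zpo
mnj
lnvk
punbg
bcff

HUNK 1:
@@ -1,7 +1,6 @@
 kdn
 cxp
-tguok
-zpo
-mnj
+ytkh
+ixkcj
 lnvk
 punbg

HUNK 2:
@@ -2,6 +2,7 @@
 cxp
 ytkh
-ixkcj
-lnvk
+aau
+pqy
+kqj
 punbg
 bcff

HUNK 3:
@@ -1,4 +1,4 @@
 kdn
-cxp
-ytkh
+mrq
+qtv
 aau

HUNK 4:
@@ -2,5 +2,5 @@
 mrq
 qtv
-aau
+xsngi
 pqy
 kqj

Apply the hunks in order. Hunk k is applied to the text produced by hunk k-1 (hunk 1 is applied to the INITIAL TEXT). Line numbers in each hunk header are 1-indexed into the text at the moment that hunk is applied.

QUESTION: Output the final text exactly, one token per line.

Answer: kdn
mrq
qtv
xsngi
pqy
kqj
punbg
bcff

Derivation:
Hunk 1: at line 1 remove [tguok,zpo,mnj] add [ytkh,ixkcj] -> 7 lines: kdn cxp ytkh ixkcj lnvk punbg bcff
Hunk 2: at line 2 remove [ixkcj,lnvk] add [aau,pqy,kqj] -> 8 lines: kdn cxp ytkh aau pqy kqj punbg bcff
Hunk 3: at line 1 remove [cxp,ytkh] add [mrq,qtv] -> 8 lines: kdn mrq qtv aau pqy kqj punbg bcff
Hunk 4: at line 2 remove [aau] add [xsngi] -> 8 lines: kdn mrq qtv xsngi pqy kqj punbg bcff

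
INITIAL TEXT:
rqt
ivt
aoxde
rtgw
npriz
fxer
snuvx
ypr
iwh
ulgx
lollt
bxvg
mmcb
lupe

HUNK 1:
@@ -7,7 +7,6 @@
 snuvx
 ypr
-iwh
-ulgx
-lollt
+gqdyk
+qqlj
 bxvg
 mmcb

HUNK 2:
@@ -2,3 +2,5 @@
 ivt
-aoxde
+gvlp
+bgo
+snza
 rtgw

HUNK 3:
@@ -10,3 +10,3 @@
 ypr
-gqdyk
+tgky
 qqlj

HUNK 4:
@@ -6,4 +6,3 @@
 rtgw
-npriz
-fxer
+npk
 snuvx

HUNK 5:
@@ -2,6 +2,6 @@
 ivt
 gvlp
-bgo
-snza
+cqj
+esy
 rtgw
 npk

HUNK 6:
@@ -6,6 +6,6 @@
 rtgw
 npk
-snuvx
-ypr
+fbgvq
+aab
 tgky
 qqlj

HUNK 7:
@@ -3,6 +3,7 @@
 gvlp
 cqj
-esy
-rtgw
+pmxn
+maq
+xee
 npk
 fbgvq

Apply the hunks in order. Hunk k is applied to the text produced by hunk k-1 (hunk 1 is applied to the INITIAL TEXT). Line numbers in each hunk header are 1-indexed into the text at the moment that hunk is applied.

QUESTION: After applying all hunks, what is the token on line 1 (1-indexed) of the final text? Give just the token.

Hunk 1: at line 7 remove [iwh,ulgx,lollt] add [gqdyk,qqlj] -> 13 lines: rqt ivt aoxde rtgw npriz fxer snuvx ypr gqdyk qqlj bxvg mmcb lupe
Hunk 2: at line 2 remove [aoxde] add [gvlp,bgo,snza] -> 15 lines: rqt ivt gvlp bgo snza rtgw npriz fxer snuvx ypr gqdyk qqlj bxvg mmcb lupe
Hunk 3: at line 10 remove [gqdyk] add [tgky] -> 15 lines: rqt ivt gvlp bgo snza rtgw npriz fxer snuvx ypr tgky qqlj bxvg mmcb lupe
Hunk 4: at line 6 remove [npriz,fxer] add [npk] -> 14 lines: rqt ivt gvlp bgo snza rtgw npk snuvx ypr tgky qqlj bxvg mmcb lupe
Hunk 5: at line 2 remove [bgo,snza] add [cqj,esy] -> 14 lines: rqt ivt gvlp cqj esy rtgw npk snuvx ypr tgky qqlj bxvg mmcb lupe
Hunk 6: at line 6 remove [snuvx,ypr] add [fbgvq,aab] -> 14 lines: rqt ivt gvlp cqj esy rtgw npk fbgvq aab tgky qqlj bxvg mmcb lupe
Hunk 7: at line 3 remove [esy,rtgw] add [pmxn,maq,xee] -> 15 lines: rqt ivt gvlp cqj pmxn maq xee npk fbgvq aab tgky qqlj bxvg mmcb lupe
Final line 1: rqt

Answer: rqt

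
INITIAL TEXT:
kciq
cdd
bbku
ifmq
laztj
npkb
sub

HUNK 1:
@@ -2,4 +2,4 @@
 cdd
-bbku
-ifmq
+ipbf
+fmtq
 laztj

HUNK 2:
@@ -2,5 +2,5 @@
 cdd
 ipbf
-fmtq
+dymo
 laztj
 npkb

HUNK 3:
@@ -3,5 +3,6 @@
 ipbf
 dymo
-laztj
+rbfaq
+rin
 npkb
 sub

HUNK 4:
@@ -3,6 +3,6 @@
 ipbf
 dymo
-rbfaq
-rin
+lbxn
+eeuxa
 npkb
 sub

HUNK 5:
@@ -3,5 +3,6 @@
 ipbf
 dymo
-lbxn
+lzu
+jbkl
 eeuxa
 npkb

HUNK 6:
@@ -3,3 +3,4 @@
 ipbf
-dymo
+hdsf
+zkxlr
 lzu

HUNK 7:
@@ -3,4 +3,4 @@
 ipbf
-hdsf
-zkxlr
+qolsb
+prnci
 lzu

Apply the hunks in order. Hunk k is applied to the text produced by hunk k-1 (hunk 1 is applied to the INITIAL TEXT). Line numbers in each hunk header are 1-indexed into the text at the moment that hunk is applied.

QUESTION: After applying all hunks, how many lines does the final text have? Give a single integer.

Hunk 1: at line 2 remove [bbku,ifmq] add [ipbf,fmtq] -> 7 lines: kciq cdd ipbf fmtq laztj npkb sub
Hunk 2: at line 2 remove [fmtq] add [dymo] -> 7 lines: kciq cdd ipbf dymo laztj npkb sub
Hunk 3: at line 3 remove [laztj] add [rbfaq,rin] -> 8 lines: kciq cdd ipbf dymo rbfaq rin npkb sub
Hunk 4: at line 3 remove [rbfaq,rin] add [lbxn,eeuxa] -> 8 lines: kciq cdd ipbf dymo lbxn eeuxa npkb sub
Hunk 5: at line 3 remove [lbxn] add [lzu,jbkl] -> 9 lines: kciq cdd ipbf dymo lzu jbkl eeuxa npkb sub
Hunk 6: at line 3 remove [dymo] add [hdsf,zkxlr] -> 10 lines: kciq cdd ipbf hdsf zkxlr lzu jbkl eeuxa npkb sub
Hunk 7: at line 3 remove [hdsf,zkxlr] add [qolsb,prnci] -> 10 lines: kciq cdd ipbf qolsb prnci lzu jbkl eeuxa npkb sub
Final line count: 10

Answer: 10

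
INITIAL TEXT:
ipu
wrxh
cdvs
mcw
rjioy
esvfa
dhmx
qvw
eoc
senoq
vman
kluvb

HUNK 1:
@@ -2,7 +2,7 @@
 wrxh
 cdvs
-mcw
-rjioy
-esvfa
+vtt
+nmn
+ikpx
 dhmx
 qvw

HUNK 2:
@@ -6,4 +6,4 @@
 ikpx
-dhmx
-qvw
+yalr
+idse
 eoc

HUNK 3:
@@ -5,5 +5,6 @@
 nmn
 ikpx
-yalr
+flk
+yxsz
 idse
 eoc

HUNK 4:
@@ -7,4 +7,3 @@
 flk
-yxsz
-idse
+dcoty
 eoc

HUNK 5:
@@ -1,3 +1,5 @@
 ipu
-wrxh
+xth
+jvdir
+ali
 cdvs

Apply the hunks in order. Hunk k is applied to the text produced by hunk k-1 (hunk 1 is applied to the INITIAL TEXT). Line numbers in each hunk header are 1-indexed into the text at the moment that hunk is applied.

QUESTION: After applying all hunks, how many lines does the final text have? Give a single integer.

Hunk 1: at line 2 remove [mcw,rjioy,esvfa] add [vtt,nmn,ikpx] -> 12 lines: ipu wrxh cdvs vtt nmn ikpx dhmx qvw eoc senoq vman kluvb
Hunk 2: at line 6 remove [dhmx,qvw] add [yalr,idse] -> 12 lines: ipu wrxh cdvs vtt nmn ikpx yalr idse eoc senoq vman kluvb
Hunk 3: at line 5 remove [yalr] add [flk,yxsz] -> 13 lines: ipu wrxh cdvs vtt nmn ikpx flk yxsz idse eoc senoq vman kluvb
Hunk 4: at line 7 remove [yxsz,idse] add [dcoty] -> 12 lines: ipu wrxh cdvs vtt nmn ikpx flk dcoty eoc senoq vman kluvb
Hunk 5: at line 1 remove [wrxh] add [xth,jvdir,ali] -> 14 lines: ipu xth jvdir ali cdvs vtt nmn ikpx flk dcoty eoc senoq vman kluvb
Final line count: 14

Answer: 14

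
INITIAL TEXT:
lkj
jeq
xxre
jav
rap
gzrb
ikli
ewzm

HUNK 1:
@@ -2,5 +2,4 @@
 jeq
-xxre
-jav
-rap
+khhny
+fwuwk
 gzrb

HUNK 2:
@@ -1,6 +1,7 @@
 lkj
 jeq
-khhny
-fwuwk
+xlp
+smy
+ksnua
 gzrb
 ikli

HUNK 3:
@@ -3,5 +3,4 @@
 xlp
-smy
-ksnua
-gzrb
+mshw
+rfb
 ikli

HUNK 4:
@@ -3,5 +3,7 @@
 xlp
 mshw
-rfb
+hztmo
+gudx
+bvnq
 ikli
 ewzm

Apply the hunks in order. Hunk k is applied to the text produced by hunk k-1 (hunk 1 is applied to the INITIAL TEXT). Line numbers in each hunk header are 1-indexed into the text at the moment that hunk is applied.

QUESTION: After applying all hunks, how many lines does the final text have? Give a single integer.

Hunk 1: at line 2 remove [xxre,jav,rap] add [khhny,fwuwk] -> 7 lines: lkj jeq khhny fwuwk gzrb ikli ewzm
Hunk 2: at line 1 remove [khhny,fwuwk] add [xlp,smy,ksnua] -> 8 lines: lkj jeq xlp smy ksnua gzrb ikli ewzm
Hunk 3: at line 3 remove [smy,ksnua,gzrb] add [mshw,rfb] -> 7 lines: lkj jeq xlp mshw rfb ikli ewzm
Hunk 4: at line 3 remove [rfb] add [hztmo,gudx,bvnq] -> 9 lines: lkj jeq xlp mshw hztmo gudx bvnq ikli ewzm
Final line count: 9

Answer: 9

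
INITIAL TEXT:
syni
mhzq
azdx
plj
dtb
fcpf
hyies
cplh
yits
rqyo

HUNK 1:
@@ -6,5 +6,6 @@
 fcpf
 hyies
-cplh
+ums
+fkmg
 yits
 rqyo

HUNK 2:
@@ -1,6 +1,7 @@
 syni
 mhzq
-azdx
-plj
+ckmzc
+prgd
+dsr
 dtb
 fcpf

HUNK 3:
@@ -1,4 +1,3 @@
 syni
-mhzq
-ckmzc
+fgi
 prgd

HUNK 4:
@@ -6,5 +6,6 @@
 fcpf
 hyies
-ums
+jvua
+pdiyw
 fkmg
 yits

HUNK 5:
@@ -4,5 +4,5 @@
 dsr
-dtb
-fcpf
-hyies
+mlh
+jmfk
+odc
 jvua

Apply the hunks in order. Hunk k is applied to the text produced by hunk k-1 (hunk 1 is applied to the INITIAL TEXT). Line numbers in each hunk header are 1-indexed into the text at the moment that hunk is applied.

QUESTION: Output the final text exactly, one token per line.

Hunk 1: at line 6 remove [cplh] add [ums,fkmg] -> 11 lines: syni mhzq azdx plj dtb fcpf hyies ums fkmg yits rqyo
Hunk 2: at line 1 remove [azdx,plj] add [ckmzc,prgd,dsr] -> 12 lines: syni mhzq ckmzc prgd dsr dtb fcpf hyies ums fkmg yits rqyo
Hunk 3: at line 1 remove [mhzq,ckmzc] add [fgi] -> 11 lines: syni fgi prgd dsr dtb fcpf hyies ums fkmg yits rqyo
Hunk 4: at line 6 remove [ums] add [jvua,pdiyw] -> 12 lines: syni fgi prgd dsr dtb fcpf hyies jvua pdiyw fkmg yits rqyo
Hunk 5: at line 4 remove [dtb,fcpf,hyies] add [mlh,jmfk,odc] -> 12 lines: syni fgi prgd dsr mlh jmfk odc jvua pdiyw fkmg yits rqyo

Answer: syni
fgi
prgd
dsr
mlh
jmfk
odc
jvua
pdiyw
fkmg
yits
rqyo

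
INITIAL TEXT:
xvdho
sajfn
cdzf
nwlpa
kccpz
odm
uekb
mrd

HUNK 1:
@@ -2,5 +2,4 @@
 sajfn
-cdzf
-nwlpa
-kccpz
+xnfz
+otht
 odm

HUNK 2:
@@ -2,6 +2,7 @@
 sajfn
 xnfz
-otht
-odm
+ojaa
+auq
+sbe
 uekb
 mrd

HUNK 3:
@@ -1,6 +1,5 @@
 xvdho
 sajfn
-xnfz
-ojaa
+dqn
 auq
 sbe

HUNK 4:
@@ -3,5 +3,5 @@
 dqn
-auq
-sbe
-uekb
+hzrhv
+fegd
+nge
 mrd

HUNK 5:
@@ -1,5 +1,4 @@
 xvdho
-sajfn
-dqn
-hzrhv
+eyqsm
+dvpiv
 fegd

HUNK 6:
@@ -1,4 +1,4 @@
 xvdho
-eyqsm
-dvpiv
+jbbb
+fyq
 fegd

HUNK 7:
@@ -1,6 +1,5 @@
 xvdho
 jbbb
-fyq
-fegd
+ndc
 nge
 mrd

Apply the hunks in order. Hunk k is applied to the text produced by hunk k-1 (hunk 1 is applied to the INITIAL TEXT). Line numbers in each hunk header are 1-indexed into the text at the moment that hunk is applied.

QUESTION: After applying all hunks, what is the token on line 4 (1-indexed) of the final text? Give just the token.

Hunk 1: at line 2 remove [cdzf,nwlpa,kccpz] add [xnfz,otht] -> 7 lines: xvdho sajfn xnfz otht odm uekb mrd
Hunk 2: at line 2 remove [otht,odm] add [ojaa,auq,sbe] -> 8 lines: xvdho sajfn xnfz ojaa auq sbe uekb mrd
Hunk 3: at line 1 remove [xnfz,ojaa] add [dqn] -> 7 lines: xvdho sajfn dqn auq sbe uekb mrd
Hunk 4: at line 3 remove [auq,sbe,uekb] add [hzrhv,fegd,nge] -> 7 lines: xvdho sajfn dqn hzrhv fegd nge mrd
Hunk 5: at line 1 remove [sajfn,dqn,hzrhv] add [eyqsm,dvpiv] -> 6 lines: xvdho eyqsm dvpiv fegd nge mrd
Hunk 6: at line 1 remove [eyqsm,dvpiv] add [jbbb,fyq] -> 6 lines: xvdho jbbb fyq fegd nge mrd
Hunk 7: at line 1 remove [fyq,fegd] add [ndc] -> 5 lines: xvdho jbbb ndc nge mrd
Final line 4: nge

Answer: nge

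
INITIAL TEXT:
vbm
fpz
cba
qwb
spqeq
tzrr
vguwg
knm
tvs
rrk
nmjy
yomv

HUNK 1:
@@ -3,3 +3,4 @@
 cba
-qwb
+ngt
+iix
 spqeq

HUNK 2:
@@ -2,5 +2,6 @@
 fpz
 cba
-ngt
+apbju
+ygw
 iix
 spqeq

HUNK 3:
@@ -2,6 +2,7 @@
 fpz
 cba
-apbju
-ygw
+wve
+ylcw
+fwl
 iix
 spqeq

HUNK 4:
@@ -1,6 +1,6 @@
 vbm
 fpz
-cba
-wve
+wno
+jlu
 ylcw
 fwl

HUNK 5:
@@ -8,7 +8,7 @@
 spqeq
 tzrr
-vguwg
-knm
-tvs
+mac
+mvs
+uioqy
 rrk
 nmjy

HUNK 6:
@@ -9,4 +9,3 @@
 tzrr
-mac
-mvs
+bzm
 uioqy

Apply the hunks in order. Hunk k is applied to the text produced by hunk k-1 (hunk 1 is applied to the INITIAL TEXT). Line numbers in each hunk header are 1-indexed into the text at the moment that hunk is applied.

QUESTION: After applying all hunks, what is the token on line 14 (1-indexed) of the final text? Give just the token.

Hunk 1: at line 3 remove [qwb] add [ngt,iix] -> 13 lines: vbm fpz cba ngt iix spqeq tzrr vguwg knm tvs rrk nmjy yomv
Hunk 2: at line 2 remove [ngt] add [apbju,ygw] -> 14 lines: vbm fpz cba apbju ygw iix spqeq tzrr vguwg knm tvs rrk nmjy yomv
Hunk 3: at line 2 remove [apbju,ygw] add [wve,ylcw,fwl] -> 15 lines: vbm fpz cba wve ylcw fwl iix spqeq tzrr vguwg knm tvs rrk nmjy yomv
Hunk 4: at line 1 remove [cba,wve] add [wno,jlu] -> 15 lines: vbm fpz wno jlu ylcw fwl iix spqeq tzrr vguwg knm tvs rrk nmjy yomv
Hunk 5: at line 8 remove [vguwg,knm,tvs] add [mac,mvs,uioqy] -> 15 lines: vbm fpz wno jlu ylcw fwl iix spqeq tzrr mac mvs uioqy rrk nmjy yomv
Hunk 6: at line 9 remove [mac,mvs] add [bzm] -> 14 lines: vbm fpz wno jlu ylcw fwl iix spqeq tzrr bzm uioqy rrk nmjy yomv
Final line 14: yomv

Answer: yomv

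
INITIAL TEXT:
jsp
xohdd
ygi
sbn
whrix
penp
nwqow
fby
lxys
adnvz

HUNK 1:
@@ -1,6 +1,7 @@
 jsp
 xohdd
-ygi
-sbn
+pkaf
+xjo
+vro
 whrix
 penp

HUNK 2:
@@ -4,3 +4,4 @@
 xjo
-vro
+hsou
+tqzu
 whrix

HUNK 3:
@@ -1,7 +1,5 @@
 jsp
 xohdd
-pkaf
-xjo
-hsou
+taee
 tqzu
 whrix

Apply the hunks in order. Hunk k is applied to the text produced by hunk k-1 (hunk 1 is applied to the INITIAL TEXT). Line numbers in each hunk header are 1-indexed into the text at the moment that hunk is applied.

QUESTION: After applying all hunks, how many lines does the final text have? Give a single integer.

Answer: 10

Derivation:
Hunk 1: at line 1 remove [ygi,sbn] add [pkaf,xjo,vro] -> 11 lines: jsp xohdd pkaf xjo vro whrix penp nwqow fby lxys adnvz
Hunk 2: at line 4 remove [vro] add [hsou,tqzu] -> 12 lines: jsp xohdd pkaf xjo hsou tqzu whrix penp nwqow fby lxys adnvz
Hunk 3: at line 1 remove [pkaf,xjo,hsou] add [taee] -> 10 lines: jsp xohdd taee tqzu whrix penp nwqow fby lxys adnvz
Final line count: 10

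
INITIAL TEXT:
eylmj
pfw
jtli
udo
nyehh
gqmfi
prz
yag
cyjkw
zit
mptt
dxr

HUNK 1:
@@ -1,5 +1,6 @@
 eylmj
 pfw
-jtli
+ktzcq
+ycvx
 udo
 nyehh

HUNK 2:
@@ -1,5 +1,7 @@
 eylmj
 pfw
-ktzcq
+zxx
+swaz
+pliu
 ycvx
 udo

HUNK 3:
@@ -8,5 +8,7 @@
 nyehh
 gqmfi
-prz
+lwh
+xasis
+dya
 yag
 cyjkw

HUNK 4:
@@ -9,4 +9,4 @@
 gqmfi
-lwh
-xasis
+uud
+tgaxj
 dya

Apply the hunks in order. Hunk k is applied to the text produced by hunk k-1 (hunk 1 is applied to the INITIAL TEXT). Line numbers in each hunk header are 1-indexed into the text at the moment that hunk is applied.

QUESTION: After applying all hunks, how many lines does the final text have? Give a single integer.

Hunk 1: at line 1 remove [jtli] add [ktzcq,ycvx] -> 13 lines: eylmj pfw ktzcq ycvx udo nyehh gqmfi prz yag cyjkw zit mptt dxr
Hunk 2: at line 1 remove [ktzcq] add [zxx,swaz,pliu] -> 15 lines: eylmj pfw zxx swaz pliu ycvx udo nyehh gqmfi prz yag cyjkw zit mptt dxr
Hunk 3: at line 8 remove [prz] add [lwh,xasis,dya] -> 17 lines: eylmj pfw zxx swaz pliu ycvx udo nyehh gqmfi lwh xasis dya yag cyjkw zit mptt dxr
Hunk 4: at line 9 remove [lwh,xasis] add [uud,tgaxj] -> 17 lines: eylmj pfw zxx swaz pliu ycvx udo nyehh gqmfi uud tgaxj dya yag cyjkw zit mptt dxr
Final line count: 17

Answer: 17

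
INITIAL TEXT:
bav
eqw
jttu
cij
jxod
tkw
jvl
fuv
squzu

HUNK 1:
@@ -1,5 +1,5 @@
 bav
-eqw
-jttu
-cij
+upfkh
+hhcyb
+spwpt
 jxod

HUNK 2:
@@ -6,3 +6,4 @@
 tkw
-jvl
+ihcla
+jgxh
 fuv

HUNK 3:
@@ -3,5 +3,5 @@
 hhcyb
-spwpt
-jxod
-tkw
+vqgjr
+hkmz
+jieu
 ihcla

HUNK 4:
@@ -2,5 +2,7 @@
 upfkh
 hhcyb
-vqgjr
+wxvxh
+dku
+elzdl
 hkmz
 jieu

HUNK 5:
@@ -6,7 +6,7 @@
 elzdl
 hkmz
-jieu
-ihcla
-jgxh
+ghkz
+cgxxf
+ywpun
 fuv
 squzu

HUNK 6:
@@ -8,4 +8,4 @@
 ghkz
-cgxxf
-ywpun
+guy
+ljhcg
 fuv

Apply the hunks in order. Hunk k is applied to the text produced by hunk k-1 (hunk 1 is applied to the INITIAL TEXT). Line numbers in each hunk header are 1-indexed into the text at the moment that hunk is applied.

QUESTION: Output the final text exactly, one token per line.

Hunk 1: at line 1 remove [eqw,jttu,cij] add [upfkh,hhcyb,spwpt] -> 9 lines: bav upfkh hhcyb spwpt jxod tkw jvl fuv squzu
Hunk 2: at line 6 remove [jvl] add [ihcla,jgxh] -> 10 lines: bav upfkh hhcyb spwpt jxod tkw ihcla jgxh fuv squzu
Hunk 3: at line 3 remove [spwpt,jxod,tkw] add [vqgjr,hkmz,jieu] -> 10 lines: bav upfkh hhcyb vqgjr hkmz jieu ihcla jgxh fuv squzu
Hunk 4: at line 2 remove [vqgjr] add [wxvxh,dku,elzdl] -> 12 lines: bav upfkh hhcyb wxvxh dku elzdl hkmz jieu ihcla jgxh fuv squzu
Hunk 5: at line 6 remove [jieu,ihcla,jgxh] add [ghkz,cgxxf,ywpun] -> 12 lines: bav upfkh hhcyb wxvxh dku elzdl hkmz ghkz cgxxf ywpun fuv squzu
Hunk 6: at line 8 remove [cgxxf,ywpun] add [guy,ljhcg] -> 12 lines: bav upfkh hhcyb wxvxh dku elzdl hkmz ghkz guy ljhcg fuv squzu

Answer: bav
upfkh
hhcyb
wxvxh
dku
elzdl
hkmz
ghkz
guy
ljhcg
fuv
squzu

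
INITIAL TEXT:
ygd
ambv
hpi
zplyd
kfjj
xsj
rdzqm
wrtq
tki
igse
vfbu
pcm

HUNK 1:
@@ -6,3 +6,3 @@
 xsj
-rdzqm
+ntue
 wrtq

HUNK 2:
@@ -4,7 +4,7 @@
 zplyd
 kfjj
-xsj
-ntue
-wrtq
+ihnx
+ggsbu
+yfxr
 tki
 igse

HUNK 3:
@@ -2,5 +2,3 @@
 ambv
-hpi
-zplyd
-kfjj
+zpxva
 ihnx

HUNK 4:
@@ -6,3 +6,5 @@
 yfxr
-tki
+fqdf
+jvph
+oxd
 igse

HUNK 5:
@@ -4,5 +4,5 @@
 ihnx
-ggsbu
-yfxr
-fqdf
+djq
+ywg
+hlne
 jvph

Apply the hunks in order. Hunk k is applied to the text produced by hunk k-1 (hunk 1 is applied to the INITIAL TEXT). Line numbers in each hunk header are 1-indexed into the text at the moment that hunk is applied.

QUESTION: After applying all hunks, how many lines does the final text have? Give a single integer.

Hunk 1: at line 6 remove [rdzqm] add [ntue] -> 12 lines: ygd ambv hpi zplyd kfjj xsj ntue wrtq tki igse vfbu pcm
Hunk 2: at line 4 remove [xsj,ntue,wrtq] add [ihnx,ggsbu,yfxr] -> 12 lines: ygd ambv hpi zplyd kfjj ihnx ggsbu yfxr tki igse vfbu pcm
Hunk 3: at line 2 remove [hpi,zplyd,kfjj] add [zpxva] -> 10 lines: ygd ambv zpxva ihnx ggsbu yfxr tki igse vfbu pcm
Hunk 4: at line 6 remove [tki] add [fqdf,jvph,oxd] -> 12 lines: ygd ambv zpxva ihnx ggsbu yfxr fqdf jvph oxd igse vfbu pcm
Hunk 5: at line 4 remove [ggsbu,yfxr,fqdf] add [djq,ywg,hlne] -> 12 lines: ygd ambv zpxva ihnx djq ywg hlne jvph oxd igse vfbu pcm
Final line count: 12

Answer: 12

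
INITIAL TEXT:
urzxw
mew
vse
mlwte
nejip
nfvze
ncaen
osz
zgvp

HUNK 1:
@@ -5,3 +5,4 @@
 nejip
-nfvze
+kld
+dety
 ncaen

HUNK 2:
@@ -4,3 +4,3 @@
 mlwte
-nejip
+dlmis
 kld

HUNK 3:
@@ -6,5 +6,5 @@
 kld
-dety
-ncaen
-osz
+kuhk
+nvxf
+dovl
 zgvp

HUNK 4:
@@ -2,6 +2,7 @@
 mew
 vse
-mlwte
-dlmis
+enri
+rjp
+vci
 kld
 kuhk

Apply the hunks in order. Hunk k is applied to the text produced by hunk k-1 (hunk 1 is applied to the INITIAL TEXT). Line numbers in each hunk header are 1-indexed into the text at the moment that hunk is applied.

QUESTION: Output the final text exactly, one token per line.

Hunk 1: at line 5 remove [nfvze] add [kld,dety] -> 10 lines: urzxw mew vse mlwte nejip kld dety ncaen osz zgvp
Hunk 2: at line 4 remove [nejip] add [dlmis] -> 10 lines: urzxw mew vse mlwte dlmis kld dety ncaen osz zgvp
Hunk 3: at line 6 remove [dety,ncaen,osz] add [kuhk,nvxf,dovl] -> 10 lines: urzxw mew vse mlwte dlmis kld kuhk nvxf dovl zgvp
Hunk 4: at line 2 remove [mlwte,dlmis] add [enri,rjp,vci] -> 11 lines: urzxw mew vse enri rjp vci kld kuhk nvxf dovl zgvp

Answer: urzxw
mew
vse
enri
rjp
vci
kld
kuhk
nvxf
dovl
zgvp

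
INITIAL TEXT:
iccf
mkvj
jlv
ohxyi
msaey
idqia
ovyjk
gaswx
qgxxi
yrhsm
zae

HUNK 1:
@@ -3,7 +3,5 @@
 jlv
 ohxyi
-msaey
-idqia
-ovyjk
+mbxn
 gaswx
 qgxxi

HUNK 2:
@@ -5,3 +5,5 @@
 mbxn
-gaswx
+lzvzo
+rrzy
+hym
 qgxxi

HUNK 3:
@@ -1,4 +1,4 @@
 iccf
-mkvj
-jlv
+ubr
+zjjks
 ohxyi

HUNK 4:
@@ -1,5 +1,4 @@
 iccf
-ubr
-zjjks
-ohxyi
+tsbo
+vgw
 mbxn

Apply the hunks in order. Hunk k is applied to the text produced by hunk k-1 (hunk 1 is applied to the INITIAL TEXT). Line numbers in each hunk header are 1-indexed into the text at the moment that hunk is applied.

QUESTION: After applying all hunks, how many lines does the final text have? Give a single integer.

Hunk 1: at line 3 remove [msaey,idqia,ovyjk] add [mbxn] -> 9 lines: iccf mkvj jlv ohxyi mbxn gaswx qgxxi yrhsm zae
Hunk 2: at line 5 remove [gaswx] add [lzvzo,rrzy,hym] -> 11 lines: iccf mkvj jlv ohxyi mbxn lzvzo rrzy hym qgxxi yrhsm zae
Hunk 3: at line 1 remove [mkvj,jlv] add [ubr,zjjks] -> 11 lines: iccf ubr zjjks ohxyi mbxn lzvzo rrzy hym qgxxi yrhsm zae
Hunk 4: at line 1 remove [ubr,zjjks,ohxyi] add [tsbo,vgw] -> 10 lines: iccf tsbo vgw mbxn lzvzo rrzy hym qgxxi yrhsm zae
Final line count: 10

Answer: 10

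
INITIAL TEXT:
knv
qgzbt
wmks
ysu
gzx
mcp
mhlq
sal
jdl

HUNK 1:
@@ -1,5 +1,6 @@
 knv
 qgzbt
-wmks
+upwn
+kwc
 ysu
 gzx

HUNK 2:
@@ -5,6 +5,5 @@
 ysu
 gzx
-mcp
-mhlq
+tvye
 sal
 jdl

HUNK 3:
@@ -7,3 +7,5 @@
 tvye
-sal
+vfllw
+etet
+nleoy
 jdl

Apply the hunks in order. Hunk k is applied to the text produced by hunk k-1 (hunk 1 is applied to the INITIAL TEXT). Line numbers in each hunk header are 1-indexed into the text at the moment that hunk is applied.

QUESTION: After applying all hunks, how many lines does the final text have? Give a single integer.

Hunk 1: at line 1 remove [wmks] add [upwn,kwc] -> 10 lines: knv qgzbt upwn kwc ysu gzx mcp mhlq sal jdl
Hunk 2: at line 5 remove [mcp,mhlq] add [tvye] -> 9 lines: knv qgzbt upwn kwc ysu gzx tvye sal jdl
Hunk 3: at line 7 remove [sal] add [vfllw,etet,nleoy] -> 11 lines: knv qgzbt upwn kwc ysu gzx tvye vfllw etet nleoy jdl
Final line count: 11

Answer: 11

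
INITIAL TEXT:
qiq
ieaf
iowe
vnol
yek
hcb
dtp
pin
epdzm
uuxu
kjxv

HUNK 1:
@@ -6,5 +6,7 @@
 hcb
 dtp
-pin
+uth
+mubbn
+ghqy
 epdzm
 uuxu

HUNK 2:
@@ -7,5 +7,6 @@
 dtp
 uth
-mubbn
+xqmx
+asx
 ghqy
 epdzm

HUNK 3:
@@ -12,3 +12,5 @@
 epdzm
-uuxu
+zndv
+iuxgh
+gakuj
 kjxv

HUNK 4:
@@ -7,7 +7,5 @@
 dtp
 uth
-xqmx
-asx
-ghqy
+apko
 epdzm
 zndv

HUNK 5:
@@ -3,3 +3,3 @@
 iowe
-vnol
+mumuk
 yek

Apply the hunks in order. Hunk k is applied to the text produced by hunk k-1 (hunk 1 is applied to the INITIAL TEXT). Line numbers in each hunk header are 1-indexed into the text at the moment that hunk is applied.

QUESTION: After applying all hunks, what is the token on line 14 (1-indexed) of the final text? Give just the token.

Hunk 1: at line 6 remove [pin] add [uth,mubbn,ghqy] -> 13 lines: qiq ieaf iowe vnol yek hcb dtp uth mubbn ghqy epdzm uuxu kjxv
Hunk 2: at line 7 remove [mubbn] add [xqmx,asx] -> 14 lines: qiq ieaf iowe vnol yek hcb dtp uth xqmx asx ghqy epdzm uuxu kjxv
Hunk 3: at line 12 remove [uuxu] add [zndv,iuxgh,gakuj] -> 16 lines: qiq ieaf iowe vnol yek hcb dtp uth xqmx asx ghqy epdzm zndv iuxgh gakuj kjxv
Hunk 4: at line 7 remove [xqmx,asx,ghqy] add [apko] -> 14 lines: qiq ieaf iowe vnol yek hcb dtp uth apko epdzm zndv iuxgh gakuj kjxv
Hunk 5: at line 3 remove [vnol] add [mumuk] -> 14 lines: qiq ieaf iowe mumuk yek hcb dtp uth apko epdzm zndv iuxgh gakuj kjxv
Final line 14: kjxv

Answer: kjxv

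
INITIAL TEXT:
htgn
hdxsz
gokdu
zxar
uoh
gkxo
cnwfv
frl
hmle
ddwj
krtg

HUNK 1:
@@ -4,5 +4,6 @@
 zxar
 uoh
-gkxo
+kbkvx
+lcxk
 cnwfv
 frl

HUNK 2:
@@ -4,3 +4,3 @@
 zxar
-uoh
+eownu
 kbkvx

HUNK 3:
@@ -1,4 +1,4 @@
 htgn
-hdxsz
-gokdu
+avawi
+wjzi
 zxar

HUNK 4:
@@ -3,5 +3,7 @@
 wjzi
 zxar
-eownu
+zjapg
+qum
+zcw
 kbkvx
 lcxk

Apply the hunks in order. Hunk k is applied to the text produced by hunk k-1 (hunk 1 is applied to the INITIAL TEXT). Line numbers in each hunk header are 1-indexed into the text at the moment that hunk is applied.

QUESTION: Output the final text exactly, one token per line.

Hunk 1: at line 4 remove [gkxo] add [kbkvx,lcxk] -> 12 lines: htgn hdxsz gokdu zxar uoh kbkvx lcxk cnwfv frl hmle ddwj krtg
Hunk 2: at line 4 remove [uoh] add [eownu] -> 12 lines: htgn hdxsz gokdu zxar eownu kbkvx lcxk cnwfv frl hmle ddwj krtg
Hunk 3: at line 1 remove [hdxsz,gokdu] add [avawi,wjzi] -> 12 lines: htgn avawi wjzi zxar eownu kbkvx lcxk cnwfv frl hmle ddwj krtg
Hunk 4: at line 3 remove [eownu] add [zjapg,qum,zcw] -> 14 lines: htgn avawi wjzi zxar zjapg qum zcw kbkvx lcxk cnwfv frl hmle ddwj krtg

Answer: htgn
avawi
wjzi
zxar
zjapg
qum
zcw
kbkvx
lcxk
cnwfv
frl
hmle
ddwj
krtg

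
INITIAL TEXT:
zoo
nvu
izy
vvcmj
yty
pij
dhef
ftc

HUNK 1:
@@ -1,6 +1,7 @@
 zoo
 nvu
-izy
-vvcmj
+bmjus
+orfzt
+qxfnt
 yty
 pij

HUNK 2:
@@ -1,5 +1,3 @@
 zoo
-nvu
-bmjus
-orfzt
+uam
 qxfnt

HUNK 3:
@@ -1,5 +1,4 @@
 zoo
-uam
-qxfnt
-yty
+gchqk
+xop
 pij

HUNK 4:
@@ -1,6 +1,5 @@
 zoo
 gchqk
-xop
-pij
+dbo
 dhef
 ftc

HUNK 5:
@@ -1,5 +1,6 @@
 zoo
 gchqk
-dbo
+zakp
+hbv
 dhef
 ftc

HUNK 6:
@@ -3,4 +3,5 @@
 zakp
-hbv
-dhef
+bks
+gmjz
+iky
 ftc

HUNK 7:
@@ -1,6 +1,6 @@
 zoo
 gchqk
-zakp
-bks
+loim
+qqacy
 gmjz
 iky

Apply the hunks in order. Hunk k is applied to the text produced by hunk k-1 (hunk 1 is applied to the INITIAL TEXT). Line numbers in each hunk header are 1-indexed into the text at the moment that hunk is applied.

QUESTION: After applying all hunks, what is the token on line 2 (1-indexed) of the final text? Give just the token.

Answer: gchqk

Derivation:
Hunk 1: at line 1 remove [izy,vvcmj] add [bmjus,orfzt,qxfnt] -> 9 lines: zoo nvu bmjus orfzt qxfnt yty pij dhef ftc
Hunk 2: at line 1 remove [nvu,bmjus,orfzt] add [uam] -> 7 lines: zoo uam qxfnt yty pij dhef ftc
Hunk 3: at line 1 remove [uam,qxfnt,yty] add [gchqk,xop] -> 6 lines: zoo gchqk xop pij dhef ftc
Hunk 4: at line 1 remove [xop,pij] add [dbo] -> 5 lines: zoo gchqk dbo dhef ftc
Hunk 5: at line 1 remove [dbo] add [zakp,hbv] -> 6 lines: zoo gchqk zakp hbv dhef ftc
Hunk 6: at line 3 remove [hbv,dhef] add [bks,gmjz,iky] -> 7 lines: zoo gchqk zakp bks gmjz iky ftc
Hunk 7: at line 1 remove [zakp,bks] add [loim,qqacy] -> 7 lines: zoo gchqk loim qqacy gmjz iky ftc
Final line 2: gchqk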